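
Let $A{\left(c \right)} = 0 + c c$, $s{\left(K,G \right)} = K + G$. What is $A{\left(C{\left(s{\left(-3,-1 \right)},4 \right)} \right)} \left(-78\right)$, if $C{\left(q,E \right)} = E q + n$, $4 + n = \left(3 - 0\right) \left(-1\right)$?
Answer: $-41262$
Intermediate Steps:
$n = -7$ ($n = -4 + \left(3 - 0\right) \left(-1\right) = -4 + \left(3 + 0\right) \left(-1\right) = -4 + 3 \left(-1\right) = -4 - 3 = -7$)
$s{\left(K,G \right)} = G + K$
$C{\left(q,E \right)} = -7 + E q$ ($C{\left(q,E \right)} = E q - 7 = -7 + E q$)
$A{\left(c \right)} = c^{2}$ ($A{\left(c \right)} = 0 + c^{2} = c^{2}$)
$A{\left(C{\left(s{\left(-3,-1 \right)},4 \right)} \right)} \left(-78\right) = \left(-7 + 4 \left(-1 - 3\right)\right)^{2} \left(-78\right) = \left(-7 + 4 \left(-4\right)\right)^{2} \left(-78\right) = \left(-7 - 16\right)^{2} \left(-78\right) = \left(-23\right)^{2} \left(-78\right) = 529 \left(-78\right) = -41262$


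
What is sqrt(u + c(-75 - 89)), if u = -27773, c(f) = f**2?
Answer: I*sqrt(877) ≈ 29.614*I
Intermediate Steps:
sqrt(u + c(-75 - 89)) = sqrt(-27773 + (-75 - 89)**2) = sqrt(-27773 + (-164)**2) = sqrt(-27773 + 26896) = sqrt(-877) = I*sqrt(877)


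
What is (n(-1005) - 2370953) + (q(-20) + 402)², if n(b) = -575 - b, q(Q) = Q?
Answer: -2224599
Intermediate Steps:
(n(-1005) - 2370953) + (q(-20) + 402)² = ((-575 - 1*(-1005)) - 2370953) + (-20 + 402)² = ((-575 + 1005) - 2370953) + 382² = (430 - 2370953) + 145924 = -2370523 + 145924 = -2224599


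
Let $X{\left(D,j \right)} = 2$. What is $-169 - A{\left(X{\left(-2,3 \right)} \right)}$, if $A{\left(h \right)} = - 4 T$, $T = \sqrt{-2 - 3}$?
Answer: $-169 + 4 i \sqrt{5} \approx -169.0 + 8.9443 i$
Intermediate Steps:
$T = i \sqrt{5}$ ($T = \sqrt{-5} = i \sqrt{5} \approx 2.2361 i$)
$A{\left(h \right)} = - 4 i \sqrt{5}$
$-169 - A{\left(X{\left(-2,3 \right)} \right)} = -169 - - 4 i \sqrt{5} = -169 + 4 i \sqrt{5}$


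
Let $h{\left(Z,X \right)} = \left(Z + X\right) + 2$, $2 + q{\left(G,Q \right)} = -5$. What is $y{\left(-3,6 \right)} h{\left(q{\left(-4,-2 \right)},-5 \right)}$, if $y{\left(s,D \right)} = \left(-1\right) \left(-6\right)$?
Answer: $-60$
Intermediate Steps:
$q{\left(G,Q \right)} = -7$ ($q{\left(G,Q \right)} = -2 - 5 = -7$)
$h{\left(Z,X \right)} = 2 + X + Z$ ($h{\left(Z,X \right)} = \left(X + Z\right) + 2 = 2 + X + Z$)
$y{\left(s,D \right)} = 6$
$y{\left(-3,6 \right)} h{\left(q{\left(-4,-2 \right)},-5 \right)} = 6 \left(2 - 5 - 7\right) = 6 \left(-10\right) = -60$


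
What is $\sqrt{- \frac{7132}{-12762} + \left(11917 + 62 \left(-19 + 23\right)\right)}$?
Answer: $\frac{\sqrt{55038557579}}{2127} \approx 110.3$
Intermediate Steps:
$\sqrt{- \frac{7132}{-12762} + \left(11917 + 62 \left(-19 + 23\right)\right)} = \sqrt{\left(-7132\right) \left(- \frac{1}{12762}\right) + \left(11917 + 62 \cdot 4\right)} = \sqrt{\frac{3566}{6381} + \left(11917 + 248\right)} = \sqrt{\frac{3566}{6381} + 12165} = \sqrt{\frac{77628431}{6381}} = \frac{\sqrt{55038557579}}{2127}$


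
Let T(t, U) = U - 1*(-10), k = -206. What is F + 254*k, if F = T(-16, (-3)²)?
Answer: -52305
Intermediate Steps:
T(t, U) = 10 + U (T(t, U) = U + 10 = 10 + U)
F = 19 (F = 10 + (-3)² = 10 + 9 = 19)
F + 254*k = 19 + 254*(-206) = 19 - 52324 = -52305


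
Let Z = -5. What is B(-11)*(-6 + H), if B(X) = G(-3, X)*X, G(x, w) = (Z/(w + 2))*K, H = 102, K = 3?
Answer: -1760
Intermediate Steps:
G(x, w) = -15/(2 + w) (G(x, w) = (-5/(w + 2))*3 = (-5/(2 + w))*3 = -5/(2 + w)*3 = -15/(2 + w))
B(X) = -15*X/(2 + X) (B(X) = (-15/(2 + X))*X = -15*X/(2 + X))
B(-11)*(-6 + H) = (-15*(-11)/(2 - 11))*(-6 + 102) = -15*(-11)/(-9)*96 = -15*(-11)*(-⅑)*96 = -55/3*96 = -1760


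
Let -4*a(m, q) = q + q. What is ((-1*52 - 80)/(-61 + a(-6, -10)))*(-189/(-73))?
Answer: 891/146 ≈ 6.1027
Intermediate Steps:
a(m, q) = -q/2 (a(m, q) = -(q + q)/4 = -q/2)
((-1*52 - 80)/(-61 + a(-6, -10)))*(-189/(-73)) = ((-1*52 - 80)/(-61 - 1/2*(-10)))*(-189/(-73)) = ((-52 - 80)/(-61 + 5))*(-189*(-1/73)) = -132/(-56)*(189/73) = -132*(-1/56)*(189/73) = (33/14)*(189/73) = 891/146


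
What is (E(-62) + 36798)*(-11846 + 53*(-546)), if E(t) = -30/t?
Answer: -46524470352/31 ≈ -1.5008e+9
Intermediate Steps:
(E(-62) + 36798)*(-11846 + 53*(-546)) = (-30/(-62) + 36798)*(-11846 + 53*(-546)) = (-30*(-1/62) + 36798)*(-11846 - 28938) = (15/31 + 36798)*(-40784) = (1140753/31)*(-40784) = -46524470352/31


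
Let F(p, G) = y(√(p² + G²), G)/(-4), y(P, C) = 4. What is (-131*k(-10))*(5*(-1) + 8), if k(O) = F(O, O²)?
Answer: 393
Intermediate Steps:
F(p, G) = -1 (F(p, G) = 4/(-4) = 4*(-¼) = -1)
k(O) = -1
(-131*k(-10))*(5*(-1) + 8) = (-131*(-1))*(5*(-1) + 8) = 131*(-5 + 8) = 131*3 = 393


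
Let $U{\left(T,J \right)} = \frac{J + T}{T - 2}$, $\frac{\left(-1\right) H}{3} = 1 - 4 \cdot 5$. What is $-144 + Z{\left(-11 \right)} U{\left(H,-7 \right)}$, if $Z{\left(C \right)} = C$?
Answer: $-154$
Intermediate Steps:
$H = 57$ ($H = - 3 \left(1 - 4 \cdot 5\right) = - 3 \left(1 - 20\right) = \left(-3\right) \left(-19\right) = 57$)
$U{\left(T,J \right)} = \frac{J + T}{-2 + T}$
$-144 + Z{\left(-11 \right)} U{\left(H,-7 \right)} = -144 - 11 \frac{-7 + 57}{-2 + 57} = -144 - 11 \cdot \frac{1}{55} \cdot 50 = -144 - 10 = -154$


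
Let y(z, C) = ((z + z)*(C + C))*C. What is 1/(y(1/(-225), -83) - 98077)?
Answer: -225/22094881 ≈ -1.0183e-5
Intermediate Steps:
y(z, C) = 4*z*C² (y(z, C) = ((2*z)*(2*C))*C = (4*C*z)*C = 4*z*C²)
1/(y(1/(-225), -83) - 98077) = 1/(4*(-83)²/(-225) - 98077) = 1/(4*(-1/225)*6889 - 98077) = 1/(-27556/225 - 98077) = 1/(-22094881/225) = -225/22094881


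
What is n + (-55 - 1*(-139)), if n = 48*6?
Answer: 372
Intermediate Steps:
n = 288
n + (-55 - 1*(-139)) = 288 + (-55 - 1*(-139)) = 288 + (-55 + 139) = 288 + 84 = 372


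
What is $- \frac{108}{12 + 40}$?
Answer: $- \frac{27}{13} \approx -2.0769$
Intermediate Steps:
$- \frac{108}{12 + 40} = - \frac{108}{52} = \left(-108\right) \frac{1}{52} = - \frac{27}{13}$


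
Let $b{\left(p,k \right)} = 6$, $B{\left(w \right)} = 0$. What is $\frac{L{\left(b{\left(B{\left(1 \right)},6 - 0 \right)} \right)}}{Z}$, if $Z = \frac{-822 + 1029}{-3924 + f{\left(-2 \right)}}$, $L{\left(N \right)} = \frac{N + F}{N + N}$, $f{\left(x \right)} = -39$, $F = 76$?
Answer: $- \frac{54161}{414} \approx -130.82$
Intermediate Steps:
$L{\left(N \right)} = \frac{76 + N}{2 N}$ ($L{\left(N \right)} = \frac{N + 76}{N + N} = \frac{76 + N}{2 N}$)
$Z = - \frac{69}{1321}$ ($Z = \frac{-822 + 1029}{-3924 - 39} = \frac{207}{-3963} = 207 \left(- \frac{1}{3963}\right) = - \frac{69}{1321} \approx -0.052233$)
$\frac{L{\left(b{\left(B{\left(1 \right)},6 - 0 \right)} \right)}}{Z} = \frac{\frac{1}{2} \cdot \frac{1}{6} \left(76 + 6\right)}{- \frac{69}{1321}} = \frac{1}{2} \cdot \frac{1}{6} \cdot 82 \left(- \frac{1321}{69}\right) = \frac{41}{6} \left(- \frac{1321}{69}\right) = - \frac{54161}{414}$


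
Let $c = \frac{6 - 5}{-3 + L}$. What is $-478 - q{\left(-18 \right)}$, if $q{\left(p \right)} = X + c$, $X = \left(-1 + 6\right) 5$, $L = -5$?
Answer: $- \frac{4023}{8} \approx -502.88$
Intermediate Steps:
$c = - \frac{1}{8}$ ($c = \frac{6 - 5}{-3 - 5} = 1 \frac{1}{-8} = 1 \left(- \frac{1}{8}\right) = - \frac{1}{8} \approx -0.125$)
$X = 25$ ($X = 5 \cdot 5 = 25$)
$q{\left(p \right)} = \frac{199}{8}$ ($q{\left(p \right)} = 25 - \frac{1}{8} = \frac{199}{8}$)
$-478 - q{\left(-18 \right)} = -478 - \frac{199}{8} = - \frac{4023}{8}$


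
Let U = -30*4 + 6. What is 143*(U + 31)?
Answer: -11869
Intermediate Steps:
U = -114 (U = -5*24 + 6 = -120 + 6 = -114)
143*(U + 31) = 143*(-114 + 31) = 143*(-83) = -11869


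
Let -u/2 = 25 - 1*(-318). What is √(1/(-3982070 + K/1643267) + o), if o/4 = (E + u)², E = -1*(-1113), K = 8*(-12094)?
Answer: √31228404937143083815784732330010/6543604319442 ≈ 854.00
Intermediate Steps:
u = -686 (u = -2*(25 - 1*(-318)) = -2*(25 + 318) = -2*343 = -686)
K = -96752
E = 1113
o = 729316 (o = 4*(1113 - 686)² = 4*427² = 4*182329 = 729316)
√(1/(-3982070 + K/1643267) + o) = √(1/(-3982070 - 96752/1643267) + 729316) = √(1/(-6543604319442/1643267) + 729316) = √(-1643267/6543604319442 + 729316) = √(4772355327836518405/6543604319442) = √31228404937143083815784732330010/6543604319442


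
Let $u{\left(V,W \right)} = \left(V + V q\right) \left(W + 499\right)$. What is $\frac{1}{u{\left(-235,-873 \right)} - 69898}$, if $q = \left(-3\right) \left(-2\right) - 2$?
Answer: $\frac{1}{369552} \approx 2.706 \cdot 10^{-6}$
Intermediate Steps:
$q = 4$ ($q = 6 - 2 = 4$)
$u{\left(V,W \right)} = 5 V \left(499 + W\right)$ ($u{\left(V,W \right)} = \left(V + V 4\right) \left(W + 499\right) = \left(V + 4 V\right) \left(499 + W\right) = 5 V \left(499 + W\right)$)
$\frac{1}{u{\left(-235,-873 \right)} - 69898} = \frac{1}{5 \left(-235\right) \left(499 - 873\right) - 69898} = \frac{1}{5 \left(-235\right) \left(-374\right) - 69898} = \frac{1}{439450 - 69898} = \frac{1}{369552}$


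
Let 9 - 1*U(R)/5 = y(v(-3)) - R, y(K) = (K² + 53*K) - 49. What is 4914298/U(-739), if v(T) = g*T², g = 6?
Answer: -4914298/32295 ≈ -152.17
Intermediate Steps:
v(T) = 6*T²
y(K) = -49 + K² + 53*K
U(R) = -28600 + 5*R (U(R) = 45 - 5*((-49 + (6*(-3)²)² + 53*(6*(-3)²)) - R) = 45 - 5*((-49 + (6*9)² + 53*(6*9)) - R) = 45 - 5*((-49 + 54² + 53*54) - R) = 45 - 5*((-49 + 2916 + 2862) - R) = 45 - 5*(5729 - R) = 45 + (-28645 + 5*R) = -28600 + 5*R)
4914298/U(-739) = 4914298/(-28600 + 5*(-739)) = 4914298/(-28600 - 3695) = 4914298/(-32295) = 4914298*(-1/32295) = -4914298/32295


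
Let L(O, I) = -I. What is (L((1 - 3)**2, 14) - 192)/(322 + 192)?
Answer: -103/257 ≈ -0.40078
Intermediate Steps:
(L((1 - 3)**2, 14) - 192)/(322 + 192) = (-1*14 - 192)/(322 + 192) = (-14 - 192)/514 = -206*1/514 = -103/257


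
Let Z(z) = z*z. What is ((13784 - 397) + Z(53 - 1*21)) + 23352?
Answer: 37763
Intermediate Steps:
Z(z) = z²
((13784 - 397) + Z(53 - 1*21)) + 23352 = ((13784 - 397) + (53 - 1*21)²) + 23352 = (13387 + (53 - 21)²) + 23352 = (13387 + 32²) + 23352 = (13387 + 1024) + 23352 = 14411 + 23352 = 37763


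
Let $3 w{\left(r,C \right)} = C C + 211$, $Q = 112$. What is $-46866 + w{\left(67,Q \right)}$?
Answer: $- \frac{127843}{3} \approx -42614.0$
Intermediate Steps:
$w{\left(r,C \right)} = \frac{211}{3} + \frac{C^{2}}{3}$ ($w{\left(r,C \right)} = \frac{C C + 211}{3} = \frac{C^{2} + 211}{3} = \frac{211 + C^{2}}{3} = \frac{211}{3} + \frac{C^{2}}{3}$)
$-46866 + w{\left(67,Q \right)} = -46866 + \left(\frac{211}{3} + \frac{112^{2}}{3}\right) = -46866 + \left(\frac{211}{3} + \frac{1}{3} \cdot 12544\right) = -46866 + \left(\frac{211}{3} + \frac{12544}{3}\right) = -46866 + \frac{12755}{3} = - \frac{127843}{3}$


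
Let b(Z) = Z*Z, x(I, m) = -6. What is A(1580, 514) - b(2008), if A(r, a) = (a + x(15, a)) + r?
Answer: -4029976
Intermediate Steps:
b(Z) = Z**2
A(r, a) = -6 + a + r (A(r, a) = (a - 6) + r = (-6 + a) + r = -6 + a + r)
A(1580, 514) - b(2008) = (-6 + 514 + 1580) - 1*2008**2 = 2088 - 1*4032064 = 2088 - 4032064 = -4029976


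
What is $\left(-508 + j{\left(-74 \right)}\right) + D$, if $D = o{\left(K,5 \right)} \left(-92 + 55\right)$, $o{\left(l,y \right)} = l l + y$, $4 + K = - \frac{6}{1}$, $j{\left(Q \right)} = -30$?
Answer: $-4423$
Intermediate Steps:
$K = -10$ ($K = -4 - \frac{6}{1} = -4 - 6 = -10$)
$o{\left(l,y \right)} = y + l^{2}$ ($o{\left(l,y \right)} = l^{2} + y = y + l^{2}$)
$D = -3885$ ($D = \left(5 + \left(-10\right)^{2}\right) \left(-92 + 55\right) = \left(5 + 100\right) \left(-37\right) = 105 \left(-37\right) = -3885$)
$\left(-508 + j{\left(-74 \right)}\right) + D = \left(-508 - 30\right) - 3885 = -538 - 3885 = -4423$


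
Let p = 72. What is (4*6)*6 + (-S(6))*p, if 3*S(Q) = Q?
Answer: 0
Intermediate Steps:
S(Q) = Q/3
(4*6)*6 + (-S(6))*p = (4*6)*6 - 6/3*72 = 24*6 - 1*2*72 = 144 - 2*72 = 144 - 144 = 0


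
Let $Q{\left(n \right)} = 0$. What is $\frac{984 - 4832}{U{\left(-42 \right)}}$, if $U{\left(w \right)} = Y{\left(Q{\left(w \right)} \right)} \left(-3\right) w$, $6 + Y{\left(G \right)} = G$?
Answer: $\frac{962}{189} \approx 5.09$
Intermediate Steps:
$Y{\left(G \right)} = -6 + G$
$U{\left(w \right)} = 18 w$ ($U{\left(w \right)} = \left(-6 + 0\right) \left(-3\right) w = \left(-6\right) \left(-3\right) w = 18 w$)
$\frac{984 - 4832}{U{\left(-42 \right)}} = \frac{984 - 4832}{18 \left(-42\right)} = \frac{984 - 4832}{-756} = \left(-3848\right) \left(- \frac{1}{756}\right) = \frac{962}{189}$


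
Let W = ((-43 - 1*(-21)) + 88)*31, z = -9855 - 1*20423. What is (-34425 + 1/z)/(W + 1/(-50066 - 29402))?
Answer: -41415548879834/2461473127253 ≈ -16.826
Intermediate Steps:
z = -30278 (z = -9855 - 20423 = -30278)
W = 2046 (W = ((-43 + 21) + 88)*31 = (-22 + 88)*31 = 66*31 = 2046)
(-34425 + 1/z)/(W + 1/(-50066 - 29402)) = (-34425 + 1/(-30278))/(2046 + 1/(-50066 - 29402)) = (-34425 - 1/30278)/(2046 + 1/(-79468)) = -1042320151/(30278*(2046 - 1/79468)) = -1042320151/(30278*162591527/79468) = -1042320151/30278*79468/162591527 = -41415548879834/2461473127253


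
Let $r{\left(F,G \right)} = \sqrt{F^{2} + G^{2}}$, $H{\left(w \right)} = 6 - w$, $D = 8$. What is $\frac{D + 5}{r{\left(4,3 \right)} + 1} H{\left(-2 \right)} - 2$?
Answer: $\frac{46}{3} \approx 15.333$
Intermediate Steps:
$\frac{D + 5}{r{\left(4,3 \right)} + 1} H{\left(-2 \right)} - 2 = \frac{8 + 5}{\sqrt{4^{2} + 3^{2}} + 1} \left(6 - -2\right) - 2 = \frac{13}{\sqrt{16 + 9} + 1} \left(6 + 2\right) - 2 = \frac{13}{\sqrt{25} + 1} \cdot 8 - 2 = \frac{13}{5 + 1} \cdot 8 - 2 = \frac{13}{6} \cdot 8 - 2 = \frac{52}{3} - 2 = \frac{46}{3}$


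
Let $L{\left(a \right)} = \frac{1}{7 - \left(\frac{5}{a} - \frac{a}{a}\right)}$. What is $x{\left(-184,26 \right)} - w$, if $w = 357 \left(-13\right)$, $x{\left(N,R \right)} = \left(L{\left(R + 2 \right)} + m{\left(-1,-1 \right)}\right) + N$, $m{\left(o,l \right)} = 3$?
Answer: $\frac{976768}{219} \approx 4460.1$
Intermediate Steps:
$L{\left(a \right)} = \frac{1}{8 - \frac{5}{a}}$ ($L{\left(a \right)} = \frac{1}{7 + \left(1 - \frac{5}{a}\right)} = \frac{1}{8 - \frac{5}{a}}$)
$x{\left(N,R \right)} = 3 + N + \frac{2 + R}{11 + 8 R}$ ($x{\left(N,R \right)} = \left(\frac{R + 2}{-5 + 8 \left(R + 2\right)} + 3\right) + N = \left(\frac{2 + R}{-5 + 8 \left(2 + R\right)} + 3\right) + N = \left(\frac{2 + R}{-5 + \left(16 + 8 R\right)} + 3\right) + N = \left(\frac{2 + R}{11 + 8 R} + 3\right) + N = \left(3 + \frac{2 + R}{11 + 8 R}\right) + N = 3 + N + \frac{2 + R}{11 + 8 R}$)
$w = -4641$
$x{\left(-184,26 \right)} - w = \frac{2 + 26 + \left(3 - 184\right) \left(11 + 8 \cdot 26\right)}{11 + 8 \cdot 26} - -4641 = \frac{2 + 26 - 181 \left(11 + 208\right)}{11 + 208} + 4641 = \frac{2 + 26 - 39639}{219} + 4641 = \frac{1}{219} \left(-39611\right) + 4641 = - \frac{39611}{219} + 4641 = \frac{976768}{219}$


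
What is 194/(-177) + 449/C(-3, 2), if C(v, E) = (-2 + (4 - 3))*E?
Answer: -79861/354 ≈ -225.60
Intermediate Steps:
C(v, E) = -E (C(v, E) = (-2 + 1)*E = -E)
194/(-177) + 449/C(-3, 2) = 194/(-177) + 449/((-1*2)) = 194*(-1/177) + 449/(-2) = -194/177 + 449*(-½) = -194/177 - 449/2 = -79861/354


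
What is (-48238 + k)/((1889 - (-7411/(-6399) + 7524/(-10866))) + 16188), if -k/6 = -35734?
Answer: 962814739887/104740763189 ≈ 9.1924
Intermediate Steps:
k = 214404 (k = -6*(-35734) = 214404)
(-48238 + k)/((1889 - (-7411/(-6399) + 7524/(-10866))) + 16188) = (-48238 + 214404)/((1889 - (-7411/(-6399) + 7524/(-10866))) + 16188) = 166166/((1889 - (-7411*(-1/6399) + 7524*(-1/10866))) + 16188) = 166166/((1889 - (7411/6399 - 1254/1811)) + 16188) = 166166/((1889 - 1*5396975/11588589) + 16188) = 166166/((1889 - 5396975/11588589) + 16188) = 166166/(21885447646/11588589 + 16188) = 166166/(209481526378/11588589) = 166166*(11588589/209481526378) = 962814739887/104740763189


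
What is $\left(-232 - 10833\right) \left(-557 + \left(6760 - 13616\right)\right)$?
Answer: $82024845$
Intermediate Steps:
$\left(-232 - 10833\right) \left(-557 + \left(6760 - 13616\right)\right) = - 11065 \left(-557 + \left(6760 - 13616\right)\right) = - 11065 \left(-557 - 6856\right) = \left(-11065\right) \left(-7413\right) = 82024845$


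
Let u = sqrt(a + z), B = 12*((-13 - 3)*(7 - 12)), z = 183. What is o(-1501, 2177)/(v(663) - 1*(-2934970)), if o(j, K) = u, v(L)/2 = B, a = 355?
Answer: sqrt(538)/2936890 ≈ 7.8977e-6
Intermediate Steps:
B = 960 (B = 12*(-16*(-5)) = 12*80 = 960)
v(L) = 1920 (v(L) = 2*960 = 1920)
u = sqrt(538) (u = sqrt(355 + 183) = sqrt(538) ≈ 23.195)
o(j, K) = sqrt(538)
o(-1501, 2177)/(v(663) - 1*(-2934970)) = sqrt(538)/(1920 - 1*(-2934970)) = sqrt(538)/(1920 + 2934970) = sqrt(538)/2936890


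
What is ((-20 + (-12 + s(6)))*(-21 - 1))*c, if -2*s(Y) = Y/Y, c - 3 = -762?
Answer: -542685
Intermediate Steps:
c = -759 (c = 3 - 762 = -759)
s(Y) = -½ (s(Y) = -Y/(2*Y) = -½*1 = -½)
((-20 + (-12 + s(6)))*(-21 - 1))*c = ((-20 + (-12 - ½))*(-21 - 1))*(-759) = ((-20 - 25/2)*(-22))*(-759) = -65/2*(-22)*(-759) = 715*(-759) = -542685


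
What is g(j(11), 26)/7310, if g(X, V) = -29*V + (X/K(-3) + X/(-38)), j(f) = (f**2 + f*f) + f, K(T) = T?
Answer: -96329/833340 ≈ -0.11559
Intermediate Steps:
j(f) = f + 2*f**2 (j(f) = (f**2 + f**2) + f = 2*f**2 + f = f + 2*f**2)
g(X, V) = -29*V - 41*X/114 (g(X, V) = -29*V + (X/(-3) + X/(-38)) = -29*V + (X*(-1/3) + X*(-1/38)) = -29*V + (-X/3 - X/38) = -29*V - 41*X/114)
g(j(11), 26)/7310 = (-29*26 - 451*(1 + 2*11)/114)/7310 = (-754 - 451*(1 + 22)/114)*(1/7310) = (-754 - 451*23/114)*(1/7310) = (-754 - 41/114*253)*(1/7310) = (-754 - 10373/114)*(1/7310) = -96329/114*1/7310 = -96329/833340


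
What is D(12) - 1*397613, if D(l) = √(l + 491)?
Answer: -397613 + √503 ≈ -3.9759e+5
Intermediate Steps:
D(l) = √(491 + l)
D(12) - 1*397613 = √(491 + 12) - 1*397613 = √503 - 397613 = -397613 + √503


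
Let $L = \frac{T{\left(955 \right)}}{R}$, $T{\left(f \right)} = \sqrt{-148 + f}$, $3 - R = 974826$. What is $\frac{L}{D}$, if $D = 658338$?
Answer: $- \frac{\sqrt{807}}{641763024174} \approx -4.4265 \cdot 10^{-11}$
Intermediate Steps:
$R = -974823$ ($R = 3 - 974826 = -974823$)
$L = - \frac{\sqrt{807}}{974823}$ ($L = \frac{\sqrt{-148 + 955}}{-974823} = \sqrt{807} \left(- \frac{1}{974823}\right) = - \frac{\sqrt{807}}{974823} \approx -2.9141 \cdot 10^{-5}$)
$\frac{L}{D} = \frac{\left(- \frac{1}{974823}\right) \sqrt{807}}{658338} = - \frac{\sqrt{807}}{974823} \cdot \frac{1}{658338} = - \frac{\sqrt{807}}{641763024174}$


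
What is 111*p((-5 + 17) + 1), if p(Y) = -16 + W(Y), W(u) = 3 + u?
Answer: 0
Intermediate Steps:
p(Y) = -13 + Y (p(Y) = -16 + (3 + Y) = -13 + Y)
111*p((-5 + 17) + 1) = 111*(-13 + ((-5 + 17) + 1)) = 111*(-13 + (12 + 1)) = 111*(-13 + 13) = 111*0 = 0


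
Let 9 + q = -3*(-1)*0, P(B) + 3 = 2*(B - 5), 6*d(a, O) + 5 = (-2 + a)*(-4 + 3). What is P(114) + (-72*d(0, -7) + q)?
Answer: 242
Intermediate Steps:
d(a, O) = -½ - a/6 (d(a, O) = -⅚ + ((-2 + a)*(-4 + 3))/6 = -⅚ + ((-2 + a)*(-1))/6 = -⅚ + (2 - a)/6 = -⅚ + (⅓ - a/6) = -½ - a/6)
P(B) = -13 + 2*B (P(B) = -3 + 2*(B - 5) = -3 + 2*(-5 + B) = -3 + (-10 + 2*B) = -13 + 2*B)
q = -9 (q = -9 - 3*(-1)*0 = -9 + 3*0 = -9 + 0 = -9)
P(114) + (-72*d(0, -7) + q) = (-13 + 2*114) + (-72*(-½ - ⅙*0) - 9) = (-13 + 228) + (-72*(-½ + 0) - 9) = 215 + (-72*(-½) - 9) = 215 + (36 - 9) = 215 + 27 = 242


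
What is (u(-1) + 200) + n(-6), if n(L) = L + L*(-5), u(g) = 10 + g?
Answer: 233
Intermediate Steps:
n(L) = -4*L (n(L) = L - 5*L = -4*L)
(u(-1) + 200) + n(-6) = ((10 - 1) + 200) - 4*(-6) = (9 + 200) + 24 = 209 + 24 = 233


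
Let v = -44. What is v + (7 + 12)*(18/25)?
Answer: -758/25 ≈ -30.320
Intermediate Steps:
v + (7 + 12)*(18/25) = -44 + (7 + 12)*(18/25) = -44 + 19*(18*(1/25)) = -44 + 19*(18/25) = -44 + 342/25 = -758/25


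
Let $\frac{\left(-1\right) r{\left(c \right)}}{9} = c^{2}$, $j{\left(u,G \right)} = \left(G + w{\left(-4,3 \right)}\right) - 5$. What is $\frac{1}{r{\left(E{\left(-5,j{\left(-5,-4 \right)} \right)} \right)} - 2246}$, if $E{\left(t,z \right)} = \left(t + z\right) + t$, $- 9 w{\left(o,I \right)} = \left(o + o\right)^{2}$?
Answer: $- \frac{9}{75439} \approx -0.0001193$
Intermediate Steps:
$w{\left(o,I \right)} = - \frac{4 o^{2}}{9}$ ($w{\left(o,I \right)} = - \frac{\left(o + o\right)^{2}}{9} = - \frac{\left(2 o\right)^{2}}{9} = - \frac{4 o^{2}}{9}$)
$j{\left(u,G \right)} = - \frac{109}{9} + G$ ($j{\left(u,G \right)} = \left(G - \frac{4 \left(-4\right)^{2}}{9}\right) - 5 = \left(G - \frac{64}{9}\right) - 5 = \left(- \frac{64}{9} + G\right) - 5 = - \frac{109}{9} + G$)
$E{\left(t,z \right)} = z + 2 t$
$r{\left(c \right)} = - 9 c^{2}$
$\frac{1}{r{\left(E{\left(-5,j{\left(-5,-4 \right)} \right)} \right)} - 2246} = \frac{1}{- 9 \left(\left(- \frac{109}{9} - 4\right) + 2 \left(-5\right)\right)^{2} - 2246} = \frac{1}{- 9 \left(- \frac{145}{9} - 10\right)^{2} - 2246} = \frac{1}{- 9 \left(- \frac{235}{9}\right)^{2} - 2246} = \frac{1}{\left(-9\right) \frac{55225}{81} - 2246} = \frac{1}{- \frac{55225}{9} - 2246} = \frac{1}{- \frac{75439}{9}} = - \frac{9}{75439}$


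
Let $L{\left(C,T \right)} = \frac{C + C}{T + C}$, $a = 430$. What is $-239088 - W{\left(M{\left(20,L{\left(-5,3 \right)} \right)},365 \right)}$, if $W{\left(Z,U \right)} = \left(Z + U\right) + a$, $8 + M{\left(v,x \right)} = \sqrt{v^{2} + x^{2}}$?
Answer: $-239875 - 5 \sqrt{17} \approx -2.399 \cdot 10^{5}$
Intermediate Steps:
$L{\left(C,T \right)} = \frac{2 C}{C + T}$
$M{\left(v,x \right)} = -8 + \sqrt{v^{2} + x^{2}}$
$W{\left(Z,U \right)} = 430 + U + Z$ ($W{\left(Z,U \right)} = \left(Z + U\right) + 430 = \left(U + Z\right) + 430 = 430 + U + Z$)
$-239088 - W{\left(M{\left(20,L{\left(-5,3 \right)} \right)},365 \right)} = -239088 - \left(430 + 365 - \left(8 - \sqrt{20^{2} + \left(2 \left(-5\right) \frac{1}{-5 + 3}\right)^{2}}\right)\right) = -239088 - \left(430 + 365 - \left(8 - \sqrt{400 + \left(2 \left(-5\right) \frac{1}{-2}\right)^{2}}\right)\right) = -239088 - \left(430 + 365 - \left(8 - \sqrt{400 + \left(2 \left(-5\right) \left(- \frac{1}{2}\right)\right)^{2}}\right)\right) = -239088 - \left(430 + 365 - \left(8 - \sqrt{400 + 5^{2}}\right)\right) = -239088 - \left(430 + 365 - \left(8 - \sqrt{400 + 25}\right)\right) = -239088 - \left(430 + 365 - \left(8 - \sqrt{425}\right)\right) = -239088 - \left(430 + 365 - \left(8 - 5 \sqrt{17}\right)\right) = -239088 - \left(787 + 5 \sqrt{17}\right) = -239875 - 5 \sqrt{17}$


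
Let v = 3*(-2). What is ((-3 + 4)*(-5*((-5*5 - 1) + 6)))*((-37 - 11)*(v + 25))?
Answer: -91200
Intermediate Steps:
v = -6
((-3 + 4)*(-5*((-5*5 - 1) + 6)))*((-37 - 11)*(v + 25)) = ((-3 + 4)*(-5*((-5*5 - 1) + 6)))*((-37 - 11)*(-6 + 25)) = (1*(-5*((-25 - 1) + 6)))*(-48*19) = (1*(-5*(-26 + 6)))*(-912) = (1*(-5*(-20)))*(-912) = (1*100)*(-912) = 100*(-912) = -91200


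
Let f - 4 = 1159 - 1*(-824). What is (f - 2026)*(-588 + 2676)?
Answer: -81432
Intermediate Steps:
f = 1987 (f = 4 + (1159 - 1*(-824)) = 4 + (1159 + 824) = 4 + 1983 = 1987)
(f - 2026)*(-588 + 2676) = (1987 - 2026)*(-588 + 2676) = -39*2088 = -81432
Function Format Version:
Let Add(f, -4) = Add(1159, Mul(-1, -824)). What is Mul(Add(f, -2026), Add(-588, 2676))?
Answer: -81432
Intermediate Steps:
f = 1987 (f = Add(4, Add(1159, Mul(-1, -824))) = Add(4, Add(1159, 824)) = Add(4, 1983) = 1987)
Mul(Add(f, -2026), Add(-588, 2676)) = Mul(Add(1987, -2026), Add(-588, 2676)) = Mul(-39, 2088) = -81432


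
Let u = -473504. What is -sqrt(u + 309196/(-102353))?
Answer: -2*I*sqrt(1240131059011531)/102353 ≈ -688.12*I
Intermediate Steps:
-sqrt(u + 309196/(-102353)) = -sqrt(-473504 + 309196/(-102353)) = -sqrt(-473504 + 309196*(-1/102353)) = -sqrt(-473504 - 309196/102353) = -sqrt(-48464864108/102353) = -2*I*sqrt(1240131059011531)/102353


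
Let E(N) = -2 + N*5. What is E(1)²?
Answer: 9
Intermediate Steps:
E(N) = -2 + 5*N
E(1)² = (-2 + 5*1)² = (-2 + 5)² = 3² = 9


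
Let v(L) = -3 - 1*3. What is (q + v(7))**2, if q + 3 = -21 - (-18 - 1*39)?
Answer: 729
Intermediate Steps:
v(L) = -6 (v(L) = -3 - 3 = -6)
q = 33 (q = -3 + (-21 - (-18 - 1*39)) = -3 + (-21 - (-18 - 39)) = -3 + (-21 - 1*(-57)) = -3 + (-21 + 57) = -3 + 36 = 33)
(q + v(7))**2 = (33 - 6)**2 = 27**2 = 729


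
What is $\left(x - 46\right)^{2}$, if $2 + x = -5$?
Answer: $2809$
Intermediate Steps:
$x = -7$ ($x = -2 - 5 = -7$)
$\left(x - 46\right)^{2} = \left(-7 - 46\right)^{2} = \left(-53\right)^{2} = 2809$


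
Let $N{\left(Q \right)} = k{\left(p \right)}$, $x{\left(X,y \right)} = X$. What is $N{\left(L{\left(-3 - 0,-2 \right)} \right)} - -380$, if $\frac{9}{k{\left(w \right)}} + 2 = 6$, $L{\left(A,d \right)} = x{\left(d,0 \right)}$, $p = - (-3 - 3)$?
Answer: $\frac{1529}{4} \approx 382.25$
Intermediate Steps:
$p = 6$ ($p = \left(-1\right) \left(-6\right) = 6$)
$L{\left(A,d \right)} = d$
$k{\left(w \right)} = \frac{9}{4}$ ($k{\left(w \right)} = \frac{9}{-2 + 6} = \frac{9}{4}$)
$N{\left(Q \right)} = \frac{9}{4}$
$N{\left(L{\left(-3 - 0,-2 \right)} \right)} - -380 = \frac{9}{4} - -380 = \frac{9}{4} + 380 = \frac{1529}{4}$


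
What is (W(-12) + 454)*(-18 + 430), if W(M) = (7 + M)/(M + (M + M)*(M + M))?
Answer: 26373253/141 ≈ 1.8704e+5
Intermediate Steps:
W(M) = (7 + M)/(M + 4*M²) (W(M) = (7 + M)/(M + (2*M)*(2*M)) = (7 + M)/(M + 4*M²))
(W(-12) + 454)*(-18 + 430) = ((7 - 12)/((-12)*(1 + 4*(-12))) + 454)*(-18 + 430) = (-1/12*(-5)/(1 - 48) + 454)*412 = (-1/12*(-5)/(-47) + 454)*412 = (-1/12*(-1/47)*(-5) + 454)*412 = (-5/564 + 454)*412 = (256051/564)*412 = 26373253/141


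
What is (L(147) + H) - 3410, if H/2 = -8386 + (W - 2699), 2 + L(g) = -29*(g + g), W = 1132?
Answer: -31844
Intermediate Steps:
L(g) = -2 - 58*g (L(g) = -2 - 29*(g + g) = -2 - 58*g)
H = -19906 (H = 2*(-8386 + (1132 - 2699)) = 2*(-8386 - 1567) = 2*(-9953) = -19906)
(L(147) + H) - 3410 = ((-2 - 58*147) - 19906) - 3410 = ((-2 - 8526) - 19906) - 3410 = (-8528 - 19906) - 3410 = -28434 - 3410 = -31844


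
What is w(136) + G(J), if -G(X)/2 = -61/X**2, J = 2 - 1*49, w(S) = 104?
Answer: 229858/2209 ≈ 104.06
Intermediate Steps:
J = -47 (J = 2 - 49 = -47)
G(X) = 122/X**2 (G(X) = -(-122)/(X**2) = -(-122)/X**2 = 122/X**2)
w(136) + G(J) = 104 + 122/(-47)**2 = 104 + 122*(1/2209) = 104 + 122/2209 = 229858/2209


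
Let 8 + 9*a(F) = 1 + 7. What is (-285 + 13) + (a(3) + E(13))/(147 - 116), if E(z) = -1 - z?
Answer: -8446/31 ≈ -272.45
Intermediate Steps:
a(F) = 0 (a(F) = -8/9 + (1 + 7)/9 = -8/9 + (⅑)*8 = -8/9 + 8/9 = 0)
(-285 + 13) + (a(3) + E(13))/(147 - 116) = (-285 + 13) + (0 + (-1 - 1*13))/(147 - 116) = -272 + (0 + (-1 - 13))/31 = -272 + (0 - 14)*(1/31) = -272 - 14*1/31 = -272 - 14/31 = -8446/31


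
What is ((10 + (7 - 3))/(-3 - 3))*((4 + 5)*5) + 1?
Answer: -104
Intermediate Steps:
((10 + (7 - 3))/(-3 - 3))*((4 + 5)*5) + 1 = ((10 + 4)/(-6))*(9*5) + 1 = (14*(-⅙))*45 + 1 = -7/3*45 + 1 = -105 + 1 = -104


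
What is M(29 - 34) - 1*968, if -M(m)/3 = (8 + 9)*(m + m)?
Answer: -458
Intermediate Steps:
M(m) = -102*m (M(m) = -3*(8 + 9)*(m + m) = -51*2*m = -102*m)
M(29 - 34) - 1*968 = -102*(29 - 34) - 1*968 = -102*(-5) - 968 = 510 - 968 = -458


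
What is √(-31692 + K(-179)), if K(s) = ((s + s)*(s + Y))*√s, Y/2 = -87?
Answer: √(-31692 + 126374*I*√179) ≈ 910.87 + 928.11*I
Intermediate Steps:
Y = -174 (Y = 2*(-87) = -174)
K(s) = 2*s^(3/2)*(-174 + s) (K(s) = ((s + s)*(s - 174))*√s = ((2*s)*(-174 + s))*√s = (2*s*(-174 + s))*√s = 2*s^(3/2)*(-174 + s))
√(-31692 + K(-179)) = √(-31692 + 2*(-179)^(3/2)*(-174 - 179)) = √(-31692 + 2*(-179*I*√179)*(-353)) = √(-31692 + 126374*I*√179)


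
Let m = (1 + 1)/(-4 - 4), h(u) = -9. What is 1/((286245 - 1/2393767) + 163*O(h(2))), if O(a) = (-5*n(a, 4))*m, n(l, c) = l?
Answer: 9575068/2723257058711 ≈ 3.5160e-6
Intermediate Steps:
m = -1/4 (m = 2/(-8) = 2*(-1/8) = -1/4 ≈ -0.25000)
O(a) = 5*a/4 (O(a) = -5*a*(-1/4) = 5*a/4)
1/((286245 - 1/2393767) + 163*O(h(2))) = 1/((286245 - 1/2393767) + 163*((5/4)*(-9))) = 1/((286245 - 1*1/2393767) + 163*(-45/4)) = 1/((286245 - 1/2393767) - 7335/4) = 1/(685203834914/2393767 - 7335/4) = 1/(2723257058711/9575068) = 9575068/2723257058711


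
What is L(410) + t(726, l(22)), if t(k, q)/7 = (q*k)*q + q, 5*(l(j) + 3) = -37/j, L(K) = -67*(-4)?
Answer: 15623857/275 ≈ 56814.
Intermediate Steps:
L(K) = 268
l(j) = -3 - 37/(5*j) (l(j) = -3 + (-37/j)/5 = -3 - 37/(5*j))
t(k, q) = 7*q + 7*k*q² (t(k, q) = 7*((q*k)*q + q) = 7*((k*q)*q + q) = 7*(k*q² + q) = 7*(q + k*q²) = 7*q + 7*k*q²)
L(410) + t(726, l(22)) = 268 + 7*(-3 - 37/5/22)*(1 + 726*(-3 - 37/5/22)) = 268 + 7*(-3 - 37/5*1/22)*(1 + 726*(-3 - 37/5*1/22)) = 268 + 7*(-3 - 37/110)*(1 + 726*(-3 - 37/110)) = 268 + 7*(-367/110)*(1 + 726*(-367/110)) = 268 + 7*(-367/110)*(1 - 12111/5) = 268 + 7*(-367/110)*(-12106/5) = 268 + 15550157/275 = 15623857/275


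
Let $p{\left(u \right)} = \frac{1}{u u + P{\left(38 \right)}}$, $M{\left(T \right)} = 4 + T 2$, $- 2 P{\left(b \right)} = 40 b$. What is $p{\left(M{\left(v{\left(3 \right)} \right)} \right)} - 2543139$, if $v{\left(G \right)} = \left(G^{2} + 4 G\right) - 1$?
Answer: $- \frac{2990731463}{1176} \approx -2.5431 \cdot 10^{6}$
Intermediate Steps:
$P{\left(b \right)} = - 20 b$ ($P{\left(b \right)} = - \frac{40 b}{2} = - 20 b$)
$v{\left(G \right)} = -1 + G^{2} + 4 G$
$M{\left(T \right)} = 4 + 2 T$
$p{\left(u \right)} = \frac{1}{-760 + u^{2}}$ ($p{\left(u \right)} = \frac{1}{u u - 760} = \frac{1}{u^{2} - 760} = \frac{1}{-760 + u^{2}}$)
$p{\left(M{\left(v{\left(3 \right)} \right)} \right)} - 2543139 = \frac{1}{-760 + \left(4 + 2 \left(-1 + 3^{2} + 4 \cdot 3\right)\right)^{2}} - 2543139 = \frac{1}{-760 + \left(4 + 2 \left(-1 + 9 + 12\right)\right)^{2}} - 2543139 = \frac{1}{-760 + \left(4 + 2 \cdot 20\right)^{2}} - 2543139 = \frac{1}{-760 + \left(4 + 40\right)^{2}} - 2543139 = \frac{1}{-760 + 44^{2}} - 2543139 = \frac{1}{-760 + 1936} - 2543139 = \frac{1}{1176} - 2543139 = - \frac{2990731463}{1176}$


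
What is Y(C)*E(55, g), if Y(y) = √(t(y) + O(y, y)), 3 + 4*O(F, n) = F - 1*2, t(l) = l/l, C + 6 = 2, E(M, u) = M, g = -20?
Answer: 55*I*√5/2 ≈ 61.492*I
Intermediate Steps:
C = -4 (C = -6 + 2 = -4)
t(l) = 1
O(F, n) = -5/4 + F/4 (O(F, n) = -¾ + (F - 1*2)/4 = -¾ + (F - 2)/4 = -¾ + (-2 + F)/4 = -¾ + (-½ + F/4) = -5/4 + F/4)
Y(y) = √(-¼ + y/4) (Y(y) = √(1 + (-5/4 + y/4)) = √(-¼ + y/4))
Y(C)*E(55, g) = (√(-1 - 4)/2)*55 = (√(-5)/2)*55 = ((I*√5)/2)*55 = (I*√5/2)*55 = 55*I*√5/2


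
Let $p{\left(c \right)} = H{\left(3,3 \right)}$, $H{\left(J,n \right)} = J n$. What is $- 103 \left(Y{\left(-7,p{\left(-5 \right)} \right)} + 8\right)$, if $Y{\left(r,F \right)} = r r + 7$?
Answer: $-6592$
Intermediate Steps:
$p{\left(c \right)} = 9$ ($p{\left(c \right)} = 3 \cdot 3 = 9$)
$Y{\left(r,F \right)} = 7 + r^{2}$ ($Y{\left(r,F \right)} = r^{2} + 7 = 7 + r^{2}$)
$- 103 \left(Y{\left(-7,p{\left(-5 \right)} \right)} + 8\right) = - 103 \left(\left(7 + \left(-7\right)^{2}\right) + 8\right) = - 103 \left(\left(7 + 49\right) + 8\right) = - 103 \left(56 + 8\right) = \left(-103\right) 64 = -6592$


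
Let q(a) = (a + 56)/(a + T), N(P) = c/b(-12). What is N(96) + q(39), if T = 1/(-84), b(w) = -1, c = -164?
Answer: 109016/655 ≈ 166.44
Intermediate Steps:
T = -1/84 ≈ -0.011905
N(P) = 164 (N(P) = -164/(-1) = -164*(-1) = 164)
q(a) = (56 + a)/(-1/84 + a) (q(a) = (a + 56)/(a - 1/84) = (56 + a)/(-1/84 + a))
N(96) + q(39) = 164 + 84*(56 + 39)/(-1 + 84*39) = 164 + 84*95/(-1 + 3276) = 164 + 84*95/3275 = 164 + 84*(1/3275)*95 = 164 + 1596/655 = 109016/655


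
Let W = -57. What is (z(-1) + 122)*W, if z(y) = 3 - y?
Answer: -7182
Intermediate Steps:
(z(-1) + 122)*W = ((3 - 1*(-1)) + 122)*(-57) = ((3 + 1) + 122)*(-57) = (4 + 122)*(-57) = 126*(-57) = -7182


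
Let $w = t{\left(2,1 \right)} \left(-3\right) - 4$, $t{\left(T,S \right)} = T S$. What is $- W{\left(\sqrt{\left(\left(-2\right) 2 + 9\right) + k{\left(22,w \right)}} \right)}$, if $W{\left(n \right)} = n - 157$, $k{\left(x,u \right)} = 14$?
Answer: $157 - \sqrt{19} \approx 152.64$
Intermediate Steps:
$t{\left(T,S \right)} = S T$
$w = -10$ ($w = 1 \cdot 2 \left(-3\right) - 4 = 2 \left(-3\right) - 4 = -6 - 4 = -10$)
$W{\left(n \right)} = -157 + n$
$- W{\left(\sqrt{\left(\left(-2\right) 2 + 9\right) + k{\left(22,w \right)}} \right)} = - (-157 + \sqrt{\left(\left(-2\right) 2 + 9\right) + 14}) = - (-157 + \sqrt{\left(-4 + 9\right) + 14}) = - (-157 + \sqrt{5 + 14}) = - (-157 + \sqrt{19}) = 157 - \sqrt{19}$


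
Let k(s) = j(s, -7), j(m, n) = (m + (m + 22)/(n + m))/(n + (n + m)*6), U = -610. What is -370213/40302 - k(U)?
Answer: -862359816653/92229232806 ≈ -9.3502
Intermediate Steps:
j(m, n) = (m + (22 + m)/(m + n))/(6*m + 7*n) (j(m, n) = (m + (22 + m)/(m + n))/(n + (m + n)*6) = (m + (22 + m)/(m + n))/(n + (6*m + 6*n)) = (m + (22 + m)/(m + n))/(6*m + 7*n))
k(s) = (22 + s² - 6*s)/(343 - 91*s + 6*s²) (k(s) = (22 + s + s² + s*(-7))/(6*s² + 7*(-7)² + 13*s*(-7)) = (22 + s + s² - 7*s)/(6*s² + 7*49 - 91*s) = (22 + s² - 6*s)/(6*s² + 343 - 91*s) = (22 + s² - 6*s)/(343 - 91*s + 6*s²))
-370213/40302 - k(U) = -370213/40302 - (22 + (-610)² - 6*(-610))/(343 - 91*(-610) + 6*(-610)²) = -370213*1/40302 - (22 + 372100 + 3660)/(343 + 55510 + 6*372100) = -370213/40302 - 375782/(343 + 55510 + 2232600) = -370213/40302 - 375782/2288453 = -862359816653/92229232806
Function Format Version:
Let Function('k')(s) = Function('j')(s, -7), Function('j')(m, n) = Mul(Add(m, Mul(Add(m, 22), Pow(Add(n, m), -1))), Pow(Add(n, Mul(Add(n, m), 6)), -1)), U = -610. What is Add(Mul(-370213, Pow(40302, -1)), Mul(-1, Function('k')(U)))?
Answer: Rational(-862359816653, 92229232806) ≈ -9.3502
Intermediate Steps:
Function('j')(m, n) = Mul(Pow(Add(Mul(6, m), Mul(7, n)), -1), Add(m, Mul(Pow(Add(m, n), -1), Add(22, m)))) (Function('j')(m, n) = Mul(Add(m, Mul(Add(22, m), Pow(Add(m, n), -1))), Pow(Add(n, Mul(Add(m, n), 6)), -1)) = Mul(Add(m, Mul(Pow(Add(m, n), -1), Add(22, m))), Pow(Add(n, Add(Mul(6, m), Mul(6, n))), -1)) = Mul(Add(m, Mul(Pow(Add(m, n), -1), Add(22, m))), Pow(Add(Mul(6, m), Mul(7, n)), -1)) = Mul(Pow(Add(Mul(6, m), Mul(7, n)), -1), Add(m, Mul(Pow(Add(m, n), -1), Add(22, m)))))
Function('k')(s) = Mul(Pow(Add(343, Mul(-91, s), Mul(6, Pow(s, 2))), -1), Add(22, Pow(s, 2), Mul(-6, s))) (Function('k')(s) = Mul(Pow(Add(Mul(6, Pow(s, 2)), Mul(7, Pow(-7, 2)), Mul(13, s, -7)), -1), Add(22, s, Pow(s, 2), Mul(s, -7))) = Mul(Pow(Add(Mul(6, Pow(s, 2)), Mul(7, 49), Mul(-91, s)), -1), Add(22, s, Pow(s, 2), Mul(-7, s))) = Mul(Pow(Add(Mul(6, Pow(s, 2)), 343, Mul(-91, s)), -1), Add(22, Pow(s, 2), Mul(-6, s))) = Mul(Pow(Add(343, Mul(-91, s), Mul(6, Pow(s, 2))), -1), Add(22, Pow(s, 2), Mul(-6, s))))
Add(Mul(-370213, Pow(40302, -1)), Mul(-1, Function('k')(U))) = Add(Mul(-370213, Pow(40302, -1)), Mul(-1, Mul(Pow(Add(343, Mul(-91, -610), Mul(6, Pow(-610, 2))), -1), Add(22, Pow(-610, 2), Mul(-6, -610))))) = Add(Mul(-370213, Rational(1, 40302)), Mul(-1, Mul(Pow(Add(343, 55510, Mul(6, 372100)), -1), Add(22, 372100, 3660)))) = Add(Rational(-370213, 40302), Mul(-1, Mul(Pow(Add(343, 55510, 2232600), -1), 375782))) = Add(Rational(-370213, 40302), Mul(-1, Mul(Pow(2288453, -1), 375782))) = Add(Rational(-370213, 40302), Mul(-1, Mul(Rational(1, 2288453), 375782))) = Add(Rational(-370213, 40302), Mul(-1, Rational(375782, 2288453))) = Add(Rational(-370213, 40302), Rational(-375782, 2288453)) = Rational(-862359816653, 92229232806)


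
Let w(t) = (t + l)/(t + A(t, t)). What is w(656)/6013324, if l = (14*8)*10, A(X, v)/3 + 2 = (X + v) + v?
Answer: 222/4926415687 ≈ 4.5063e-8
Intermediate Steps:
A(X, v) = -6 + 3*X + 6*v (A(X, v) = -6 + 3*((X + v) + v) = -6 + 3*(X + 2*v) = -6 + (3*X + 6*v) = -6 + 3*X + 6*v)
l = 1120 (l = 112*10 = 1120)
w(t) = (1120 + t)/(-6 + 10*t) (w(t) = (t + 1120)/(t + (-6 + 3*t + 6*t)) = (1120 + t)/(t + (-6 + 9*t)) = (1120 + t)/(-6 + 10*t))
w(656)/6013324 = ((1120 + 656)/(2*(-3 + 5*656)))/6013324 = ((½)*1776/(-3 + 3280))*(1/6013324) = ((½)*1776/3277)*(1/6013324) = ((½)*(1/3277)*1776)*(1/6013324) = (888/3277)*(1/6013324) = 222/4926415687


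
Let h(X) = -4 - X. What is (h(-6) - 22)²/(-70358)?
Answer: -200/35179 ≈ -0.0056852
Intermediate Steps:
(h(-6) - 22)²/(-70358) = ((-4 - 1*(-6)) - 22)²/(-70358) = ((-4 + 6) - 22)²*(-1/70358) = (2 - 22)²*(-1/70358) = (-20)²*(-1/70358) = 400*(-1/70358) = -200/35179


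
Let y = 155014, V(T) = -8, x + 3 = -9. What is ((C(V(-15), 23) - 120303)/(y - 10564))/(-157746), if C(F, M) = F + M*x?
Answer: 120587/22786409700 ≈ 5.2921e-6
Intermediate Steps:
x = -12 (x = -3 - 9 = -12)
C(F, M) = F - 12*M (C(F, M) = F + M*(-12) = F - 12*M)
((C(V(-15), 23) - 120303)/(y - 10564))/(-157746) = (((-8 - 12*23) - 120303)/(155014 - 10564))/(-157746) = (((-8 - 276) - 120303)/144450)*(-1/157746) = ((-284 - 120303)*(1/144450))*(-1/157746) = -120587*1/144450*(-1/157746) = -120587/144450*(-1/157746) = 120587/22786409700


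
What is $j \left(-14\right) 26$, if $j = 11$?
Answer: $-4004$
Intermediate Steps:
$j \left(-14\right) 26 = 11 \left(-14\right) 26 = \left(-154\right) 26 = -4004$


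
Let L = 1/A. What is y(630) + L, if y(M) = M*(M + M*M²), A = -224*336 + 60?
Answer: 11846886638907599/75204 ≈ 1.5753e+11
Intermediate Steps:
A = -75204 (A = -75264 + 60 = -75204)
y(M) = M*(M + M³)
L = -1/75204 (L = 1/(-75204) = -1/75204 ≈ -1.3297e-5)
y(630) + L = (630² + 630⁴) - 1/75204 = (396900 + 157529610000) - 1/75204 = 157530006900 - 1/75204 = 11846886638907599/75204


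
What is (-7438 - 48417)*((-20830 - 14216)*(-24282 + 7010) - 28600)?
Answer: -33808244614760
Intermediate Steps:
(-7438 - 48417)*((-20830 - 14216)*(-24282 + 7010) - 28600) = -55855*(-35046*(-17272) - 28600) = -55855*(605314512 - 28600) = -55855*605285912 = -33808244614760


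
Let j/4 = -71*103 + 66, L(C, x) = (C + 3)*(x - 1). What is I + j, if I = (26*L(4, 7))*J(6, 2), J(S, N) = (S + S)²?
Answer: 128260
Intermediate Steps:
L(C, x) = (-1 + x)*(3 + C) (L(C, x) = (3 + C)*(-1 + x) = (-1 + x)*(3 + C))
j = -28988 (j = 4*(-71*103 + 66) = 4*(-7313 + 66) = 4*(-7247) = -28988)
J(S, N) = 4*S² (J(S, N) = (2*S)² = 4*S²)
I = 157248 (I = (26*(-3 - 1*4 + 3*7 + 4*7))*(4*6²) = (26*(-3 - 4 + 21 + 28))*(4*36) = (26*42)*144 = 1092*144 = 157248)
I + j = 157248 - 28988 = 128260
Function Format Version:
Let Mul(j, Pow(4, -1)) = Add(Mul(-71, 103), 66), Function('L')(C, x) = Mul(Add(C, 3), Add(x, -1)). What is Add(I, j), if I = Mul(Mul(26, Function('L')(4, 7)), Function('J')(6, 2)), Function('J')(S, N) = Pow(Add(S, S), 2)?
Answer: 128260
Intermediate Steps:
Function('L')(C, x) = Mul(Add(-1, x), Add(3, C)) (Function('L')(C, x) = Mul(Add(3, C), Add(-1, x)) = Mul(Add(-1, x), Add(3, C)))
j = -28988 (j = Mul(4, Add(Mul(-71, 103), 66)) = Mul(4, Add(-7313, 66)) = Mul(4, -7247) = -28988)
Function('J')(S, N) = Mul(4, Pow(S, 2)) (Function('J')(S, N) = Pow(Mul(2, S), 2) = Mul(4, Pow(S, 2)))
I = 157248 (I = Mul(Mul(26, Add(-3, Mul(-1, 4), Mul(3, 7), Mul(4, 7))), Mul(4, Pow(6, 2))) = Mul(Mul(26, Add(-3, -4, 21, 28)), Mul(4, 36)) = Mul(Mul(26, 42), 144) = Mul(1092, 144) = 157248)
Add(I, j) = Add(157248, -28988) = 128260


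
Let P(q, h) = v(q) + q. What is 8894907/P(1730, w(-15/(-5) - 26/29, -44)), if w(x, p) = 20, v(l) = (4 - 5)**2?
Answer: 2964969/577 ≈ 5138.6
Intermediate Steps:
v(l) = 1 (v(l) = (-1)**2 = 1)
P(q, h) = 1 + q
8894907/P(1730, w(-15/(-5) - 26/29, -44)) = 8894907/(1 + 1730) = 8894907/1731 = 8894907*(1/1731) = 2964969/577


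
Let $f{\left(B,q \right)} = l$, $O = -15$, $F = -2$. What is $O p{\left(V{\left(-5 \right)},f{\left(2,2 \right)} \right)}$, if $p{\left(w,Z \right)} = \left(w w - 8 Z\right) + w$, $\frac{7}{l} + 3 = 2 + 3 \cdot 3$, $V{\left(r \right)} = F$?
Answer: $75$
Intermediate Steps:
$V{\left(r \right)} = -2$
$l = \frac{7}{8}$ ($l = \frac{7}{-3 + \left(2 + 3 \cdot 3\right)} = \frac{7}{-3 + \left(2 + 9\right)} = \frac{7}{-3 + 11} = \frac{7}{8} \approx 0.875$)
$f{\left(B,q \right)} = \frac{7}{8}$
$p{\left(w,Z \right)} = w + w^{2} - 8 Z$ ($p{\left(w,Z \right)} = \left(w^{2} - 8 Z\right) + w = w + w^{2} - 8 Z$)
$O p{\left(V{\left(-5 \right)},f{\left(2,2 \right)} \right)} = - 15 \left(-2 + \left(-2\right)^{2} - 7\right) = - 15 \left(-2 + 4 - 7\right) = \left(-15\right) \left(-5\right) = 75$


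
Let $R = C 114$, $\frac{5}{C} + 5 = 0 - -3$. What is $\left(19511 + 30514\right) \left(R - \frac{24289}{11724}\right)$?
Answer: $- \frac{56121863575}{3908} \approx -1.4361 \cdot 10^{7}$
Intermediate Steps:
$C = - \frac{5}{2}$ ($C = \frac{5}{-5 + \left(0 - -3\right)} = \frac{5}{-5 + \left(0 + 3\right)} = \frac{5}{-5 + 3} = \frac{5}{-2} = 5 \left(- \frac{1}{2}\right) = - \frac{5}{2} \approx -2.5$)
$R = -285$ ($R = \left(- \frac{5}{2}\right) 114 = -285$)
$\left(19511 + 30514\right) \left(R - \frac{24289}{11724}\right) = \left(19511 + 30514\right) \left(-285 - \frac{24289}{11724}\right) = 50025 \left(-285 - \frac{24289}{11724}\right) = 50025 \left(- \frac{3365629}{11724}\right) = - \frac{56121863575}{3908}$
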